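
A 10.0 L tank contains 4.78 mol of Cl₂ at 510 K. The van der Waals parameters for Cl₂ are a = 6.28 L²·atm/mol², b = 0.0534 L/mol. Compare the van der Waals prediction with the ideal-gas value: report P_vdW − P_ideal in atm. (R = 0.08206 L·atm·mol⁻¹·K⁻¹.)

ΔP ≈ -0.911 atm

Ideal: P_ideal = nRT/V = (4.78)(0.08206)(510)/10.0 = 20.0046 atm
vdW: P = nRT/(V − nb) − a n²/V² = 200.046/9.74475 − 143.488/100.000 = 20.5286 − 1.43488 = 19.0937 atm
ΔP = 19.0937 − 20.0046 = -0.911 atm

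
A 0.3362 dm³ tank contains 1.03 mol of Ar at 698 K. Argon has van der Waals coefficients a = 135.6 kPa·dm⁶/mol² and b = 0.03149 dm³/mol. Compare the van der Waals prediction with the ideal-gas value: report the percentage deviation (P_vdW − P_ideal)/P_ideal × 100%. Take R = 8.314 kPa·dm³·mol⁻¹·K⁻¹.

3.52 %

Ideal: P_ideal = nRT/V = (1.03)(8.314)(698)/0.3362 = 17778.9 kPa
vdW: P = nRT/(V − nb) − a n²/V² = 5977.27/0.303765 − 143.858/0.113030 = 19677.3 − 1272.74 = 18404.6 kPa
% deviation = (18404.6 − 17778.9)/17778.9 × 100% = 3.52%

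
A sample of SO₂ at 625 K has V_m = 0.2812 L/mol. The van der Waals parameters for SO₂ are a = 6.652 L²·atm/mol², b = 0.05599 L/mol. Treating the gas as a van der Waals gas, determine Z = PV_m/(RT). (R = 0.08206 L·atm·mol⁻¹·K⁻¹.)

P = RT/(V_m − b) − a/V_m² = (0.08206)(625)/(0.2812 − 0.05599) − 6.652/(0.2812)²
  = 51.288/0.22521 − 84.124 = 227.73 − 84.124 = 143.61 atm
Z = PV_m/(RT) = (143.61)(0.2812)/((0.08206)(625)) = 40.383/51.288 = 0.7874

Z ≈ 0.7874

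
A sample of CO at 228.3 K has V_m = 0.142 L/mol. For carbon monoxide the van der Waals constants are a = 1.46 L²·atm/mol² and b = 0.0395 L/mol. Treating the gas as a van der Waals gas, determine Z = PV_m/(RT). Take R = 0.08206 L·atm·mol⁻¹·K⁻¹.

P = RT/(V_m − b) − a/V_m² = (0.08206)(228.3)/(0.142 − 0.0395) − 1.46/(0.142)²
  = 18.734/0.10250 − 72.406 = 182.77 − 72.406 = 110.36 atm
Z = PV_m/(RT) = (110.36)(0.142)/((0.08206)(228.3)) = 15.671/18.734 = 0.8365

Z ≈ 0.8365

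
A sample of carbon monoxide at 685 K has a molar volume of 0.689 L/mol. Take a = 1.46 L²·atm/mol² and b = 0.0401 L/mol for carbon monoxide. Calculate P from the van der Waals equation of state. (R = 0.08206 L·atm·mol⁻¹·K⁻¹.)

P ≈ 83.55 atm

P = RT/(V_m − b) − a/V_m²
RT/(V_m − b) = (0.08206)(685)/(0.689 − 0.0401) = 56.211/0.64890 = 86.625 atm
a/V_m² = 1.46/(0.689)² = 3.0755 atm
P = 86.625 − 3.0755 = 83.55 atm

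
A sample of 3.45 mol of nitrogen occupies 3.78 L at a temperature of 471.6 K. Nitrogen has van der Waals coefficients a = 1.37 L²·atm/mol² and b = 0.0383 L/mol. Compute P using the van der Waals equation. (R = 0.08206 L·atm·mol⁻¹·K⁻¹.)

P = nRT/(V − nb) − a n²/V²
nRT/(V − nb) = (3.45)(0.08206)(471.6)/(3.78 − 3.45×0.0383) = 133.51/3.6479 = 36.599 atm
a n²/V² = (1.37)(3.45)²/(3.78)² = 1.1412 atm
P = 36.599 − 1.1412 = 35.46 atm

P ≈ 35.46 atm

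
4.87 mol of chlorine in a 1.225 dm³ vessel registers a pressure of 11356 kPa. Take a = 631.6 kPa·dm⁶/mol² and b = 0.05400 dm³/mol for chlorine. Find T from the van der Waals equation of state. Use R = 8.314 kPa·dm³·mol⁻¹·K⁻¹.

T = (P + a n²/V²)(V − nb)/(nR)
P + a n²/V² = 11356 + (631.6)(4.87)²/(1.225)² = 21338 kPa
V − nb = 1.225 − (4.87)(0.05400) = 0.96202 dm³
T = (21338)(0.96202)/((4.87)(8.314)) = 507.0 K

T ≈ 507.0 K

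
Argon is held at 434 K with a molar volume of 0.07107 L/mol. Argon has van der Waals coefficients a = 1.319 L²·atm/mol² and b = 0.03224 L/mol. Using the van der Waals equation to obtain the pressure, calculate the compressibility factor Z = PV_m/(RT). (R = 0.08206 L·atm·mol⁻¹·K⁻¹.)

Z ≈ 1.309

P = RT/(V_m − b) − a/V_m² = (0.08206)(434)/(0.07107 − 0.03224) − 1.319/(0.07107)²
  = 35.614/0.038830 − 261.14 = 917.18 − 261.14 = 656.04 atm
Z = PV_m/(RT) = (656.04)(0.07107)/((0.08206)(434)) = 46.625/35.614 = 1.309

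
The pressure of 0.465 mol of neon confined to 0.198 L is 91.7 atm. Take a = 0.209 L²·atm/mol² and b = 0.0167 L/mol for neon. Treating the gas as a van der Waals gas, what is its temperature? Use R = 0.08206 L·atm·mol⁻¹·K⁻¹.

T = (P + a n²/V²)(V − nb)/(nR)
P + a n²/V² = 91.7 + (0.209)(0.465)²/(0.198)² = 92.853 atm
V − nb = 0.198 − (0.465)(0.0167) = 0.19023 L
T = (92.853)(0.19023)/((0.465)(0.08206)) = 462.9 K

T ≈ 462.9 K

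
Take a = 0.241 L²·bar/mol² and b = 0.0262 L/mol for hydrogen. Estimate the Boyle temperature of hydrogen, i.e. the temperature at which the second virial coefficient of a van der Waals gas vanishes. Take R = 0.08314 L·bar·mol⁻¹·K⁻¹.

T_B ≈ 110.6 K

For a van der Waals gas the second virial coefficient B₂ = b − a/(RT) vanishes at T_B = a/(Rb).
T_B = 0.241/(0.08314×0.0262) = 0.241/0.0021783 = 110.6 K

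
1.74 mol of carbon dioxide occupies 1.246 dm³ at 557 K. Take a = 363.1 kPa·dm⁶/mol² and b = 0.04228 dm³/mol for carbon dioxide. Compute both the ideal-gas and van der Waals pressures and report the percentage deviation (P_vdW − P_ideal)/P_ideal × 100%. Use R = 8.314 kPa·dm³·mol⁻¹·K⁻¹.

Ideal: P_ideal = nRT/V = (1.74)(8.314)(557)/1.246 = 6466.90 kPa
vdW: P = nRT/(V − nb) − a n²/V² = 8057.76/1.17243 − 1099.32/1.55252 = 6872.70 − 708.087 = 6164.61 kPa
% deviation = (6164.61 − 6466.90)/6466.90 × 100% = -4.67%

-4.67 %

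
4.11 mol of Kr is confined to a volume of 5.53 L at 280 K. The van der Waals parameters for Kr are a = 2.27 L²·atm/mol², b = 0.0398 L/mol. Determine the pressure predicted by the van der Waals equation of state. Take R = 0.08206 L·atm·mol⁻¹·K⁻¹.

P ≈ 16.34 atm

P = nRT/(V − nb) − a n²/V²
nRT/(V − nb) = (4.11)(0.08206)(280)/(5.53 − 4.11×0.0398) = 94.435/5.3664 = 17.597 atm
a n²/V² = (2.27)(4.11)²/(5.53)² = 1.2539 atm
P = 17.597 − 1.2539 = 16.34 atm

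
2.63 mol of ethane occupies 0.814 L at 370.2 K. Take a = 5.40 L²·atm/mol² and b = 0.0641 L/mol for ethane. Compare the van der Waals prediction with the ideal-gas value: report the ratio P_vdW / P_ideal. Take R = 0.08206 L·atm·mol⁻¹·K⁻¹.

Ideal: P_ideal = nRT/V = (2.63)(0.08206)(370.2)/0.814 = 98.1520 atm
vdW: P = nRT/(V − nb) − a n²/V² = 79.8957/0.645417 − 37.3513/0.662596 = 123.789 − 56.3712 = 67.418 atm
Ratio = 67.418/98.1520 = 0.6869

P_vdW / P_ideal ≈ 0.6869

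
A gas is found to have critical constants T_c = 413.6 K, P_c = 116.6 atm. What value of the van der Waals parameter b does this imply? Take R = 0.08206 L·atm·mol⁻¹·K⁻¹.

From T_c = 8a/(27Rb) and P_c = a/(27b²): b = R T_c/(8 P_c).
b = (0.08206)(413.6)/(8×116.6) = 33.940/932.80 = 0.03639 L/mol

b ≈ 0.03639 L/mol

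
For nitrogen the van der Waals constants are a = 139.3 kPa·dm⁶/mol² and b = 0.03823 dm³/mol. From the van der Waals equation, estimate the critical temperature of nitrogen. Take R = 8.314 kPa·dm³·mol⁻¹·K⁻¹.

T_c ≈ 129.9 K

For a van der Waals gas, T_c = 8a/(27Rb).
T_c = 8×139.3/(27×8.314×0.03823) = 1114.4/8.5818 = 129.9 K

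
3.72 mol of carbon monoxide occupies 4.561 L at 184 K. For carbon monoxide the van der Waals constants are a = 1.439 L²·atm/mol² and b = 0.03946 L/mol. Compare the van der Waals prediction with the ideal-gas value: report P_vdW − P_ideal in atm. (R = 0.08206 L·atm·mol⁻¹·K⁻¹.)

Ideal: P_ideal = nRT/V = (3.72)(0.08206)(184)/4.561 = 12.3149 atm
vdW: P = nRT/(V − nb) − a n²/V² = 56.1684/4.41421 − 19.9135/20.8027 = 12.7245 − 0.957256 = 11.7672 atm
ΔP = 11.7672 − 12.3149 = -0.548 atm

ΔP ≈ -0.548 atm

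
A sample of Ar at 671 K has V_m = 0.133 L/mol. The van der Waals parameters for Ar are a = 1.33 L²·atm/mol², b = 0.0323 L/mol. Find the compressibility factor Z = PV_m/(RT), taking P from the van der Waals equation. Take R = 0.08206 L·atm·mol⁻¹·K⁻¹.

Z ≈ 1.139

P = RT/(V_m − b) − a/V_m² = (0.08206)(671)/(0.133 − 0.0323) − 1.33/(0.133)²
  = 55.062/0.10070 − 75.188 = 546.79 − 75.188 = 471.60 atm
Z = PV_m/(RT) = (471.60)(0.133)/((0.08206)(671)) = 62.723/55.062 = 1.139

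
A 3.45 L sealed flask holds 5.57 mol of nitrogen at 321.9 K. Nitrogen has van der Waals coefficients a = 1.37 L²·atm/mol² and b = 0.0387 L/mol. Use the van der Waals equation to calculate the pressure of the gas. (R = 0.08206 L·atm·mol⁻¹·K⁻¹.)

P ≈ 41.92 atm

P = nRT/(V − nb) − a n²/V²
nRT/(V − nb) = (5.57)(0.08206)(321.9)/(3.45 − 5.57×0.0387) = 147.13/3.2344 = 45.489 atm
a n²/V² = (1.37)(5.57)²/(3.45)² = 3.5710 atm
P = 45.489 − 3.5710 = 41.92 atm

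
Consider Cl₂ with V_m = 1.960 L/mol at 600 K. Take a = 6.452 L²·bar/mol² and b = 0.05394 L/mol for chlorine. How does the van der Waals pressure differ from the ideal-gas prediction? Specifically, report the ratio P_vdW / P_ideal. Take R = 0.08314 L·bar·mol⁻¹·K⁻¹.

P_vdW / P_ideal ≈ 0.9623

Ideal: P_ideal = RT/V_m = (0.08314)(600)/1.960 = 25.4510 bar
vdW: P = RT/(V_m − b) − a/V_m² = 49.8840/1.90606 − 6.452/3.84160 = 26.1713 − 1.67951 = 24.4918 bar
Ratio = 24.4918/25.4510 = 0.9623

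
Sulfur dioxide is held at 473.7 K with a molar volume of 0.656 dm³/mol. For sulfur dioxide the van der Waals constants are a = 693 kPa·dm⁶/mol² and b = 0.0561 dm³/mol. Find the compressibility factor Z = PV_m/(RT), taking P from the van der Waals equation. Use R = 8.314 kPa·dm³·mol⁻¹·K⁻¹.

Z ≈ 0.8253

P = RT/(V_m − b) − a/V_m² = (8.314)(473.7)/(0.656 − 0.0561) − 693/(0.656)²
  = 3938.3/0.59990 − 1610.4 = 6564.9 − 1610.4 = 4954.5 kPa
Z = PV_m/(RT) = (4954.5)(0.656)/((8.314)(473.7)) = 3250.2/3938.3 = 0.8253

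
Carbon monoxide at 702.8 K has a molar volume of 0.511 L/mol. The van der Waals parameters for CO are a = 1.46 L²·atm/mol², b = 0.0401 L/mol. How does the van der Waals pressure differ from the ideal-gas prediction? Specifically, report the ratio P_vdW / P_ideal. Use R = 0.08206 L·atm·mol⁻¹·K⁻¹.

Ideal: P_ideal = RT/V_m = (0.08206)(702.8)/0.511 = 112.861 atm
vdW: P = RT/(V_m − b) − a/V_m² = 57.6718/0.470900 − 1.46/0.261121 = 122.471 − 5.59128 = 116.880 atm
Ratio = 116.880/112.861 = 1.036

P_vdW / P_ideal ≈ 1.036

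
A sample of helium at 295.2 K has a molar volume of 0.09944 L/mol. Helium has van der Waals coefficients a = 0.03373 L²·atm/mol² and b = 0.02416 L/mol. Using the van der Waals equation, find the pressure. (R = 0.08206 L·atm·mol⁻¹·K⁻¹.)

P = RT/(V_m − b) − a/V_m²
RT/(V_m − b) = (0.08206)(295.2)/(0.09944 − 0.02416) = 24.224/0.075280 = 321.79 atm
a/V_m² = 0.03373/(0.09944)² = 3.4111 atm
P = 321.79 − 3.4111 = 318.4 atm

P ≈ 318.4 atm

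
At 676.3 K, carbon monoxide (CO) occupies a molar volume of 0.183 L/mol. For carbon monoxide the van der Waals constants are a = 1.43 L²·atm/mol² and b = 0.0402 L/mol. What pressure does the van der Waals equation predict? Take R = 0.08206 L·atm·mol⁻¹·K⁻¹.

P = RT/(V_m − b) − a/V_m²
RT/(V_m − b) = (0.08206)(676.3)/(0.183 − 0.0402) = 55.497/0.14280 = 388.63 atm
a/V_m² = 1.43/(0.183)² = 42.701 atm
P = 388.63 − 42.701 = 345.9 atm

P ≈ 345.9 atm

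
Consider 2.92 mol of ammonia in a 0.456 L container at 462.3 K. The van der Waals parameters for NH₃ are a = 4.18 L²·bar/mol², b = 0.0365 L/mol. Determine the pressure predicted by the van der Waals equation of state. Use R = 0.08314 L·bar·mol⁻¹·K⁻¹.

P = nRT/(V − nb) − a n²/V²
nRT/(V − nb) = (2.92)(0.08314)(462.3)/(0.456 − 2.92×0.0365) = 112.23/0.34942 = 321.19 bar
a n²/V² = (4.18)(2.92)²/(0.456)² = 171.40 bar
P = 321.19 − 171.40 = 149.8 bar

P ≈ 149.8 bar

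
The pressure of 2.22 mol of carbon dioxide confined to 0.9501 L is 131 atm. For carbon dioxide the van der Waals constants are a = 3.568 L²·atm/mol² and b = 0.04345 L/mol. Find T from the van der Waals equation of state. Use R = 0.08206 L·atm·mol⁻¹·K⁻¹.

T ≈ 705.1 K

T = (P + a n²/V²)(V − nb)/(nR)
P + a n²/V² = 131 + (3.568)(2.22)²/(0.9501)² = 150.48 atm
V − nb = 0.9501 − (2.22)(0.04345) = 0.85364 L
T = (150.48)(0.85364)/((2.22)(0.08206)) = 705.1 K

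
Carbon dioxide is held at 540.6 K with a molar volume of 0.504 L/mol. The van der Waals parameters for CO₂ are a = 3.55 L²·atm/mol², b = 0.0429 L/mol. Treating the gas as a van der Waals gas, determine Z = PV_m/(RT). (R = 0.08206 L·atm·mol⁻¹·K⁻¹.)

P = RT/(V_m − b) − a/V_m² = (0.08206)(540.6)/(0.504 − 0.0429) − 3.55/(0.504)²
  = 44.362/0.46110 − 13.975 = 96.209 − 13.975 = 82.234 atm
Z = PV_m/(RT) = (82.234)(0.504)/((0.08206)(540.6)) = 41.446/44.362 = 0.9343

Z ≈ 0.9343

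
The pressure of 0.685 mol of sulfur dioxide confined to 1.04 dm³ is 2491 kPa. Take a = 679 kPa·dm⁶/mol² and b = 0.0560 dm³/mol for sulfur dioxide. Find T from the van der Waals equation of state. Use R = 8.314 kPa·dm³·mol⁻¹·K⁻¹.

T = (P + a n²/V²)(V − nb)/(nR)
P + a n²/V² = 2491 + (679)(0.685)²/(1.04)² = 2785.6 kPa
V − nb = 1.04 − (0.685)(0.0560) = 1.0016 dm³
T = (2785.6)(1.0016)/((0.685)(8.314)) = 489.9 K

T ≈ 489.9 K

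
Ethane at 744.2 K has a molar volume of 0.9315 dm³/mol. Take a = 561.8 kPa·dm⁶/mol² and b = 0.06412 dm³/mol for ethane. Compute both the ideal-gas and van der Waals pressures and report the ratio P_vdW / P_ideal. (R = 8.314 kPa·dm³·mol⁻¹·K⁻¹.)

P_vdW / P_ideal ≈ 0.9764

Ideal: P_ideal = RT/V_m = (8.314)(744.2)/0.9315 = 6642.27 kPa
vdW: P = RT/(V_m − b) − a/V_m² = 6187.28/0.867380 − 561.8/0.867692 = 7133.30 − 647.465 = 6485.84 kPa
Ratio = 6485.84/6642.27 = 0.9764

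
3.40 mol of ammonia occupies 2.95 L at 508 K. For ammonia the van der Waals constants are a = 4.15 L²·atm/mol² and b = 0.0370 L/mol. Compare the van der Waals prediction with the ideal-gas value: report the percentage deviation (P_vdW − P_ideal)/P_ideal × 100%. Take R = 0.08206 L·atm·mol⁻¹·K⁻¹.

Ideal: P_ideal = nRT/V = (3.40)(0.08206)(508)/2.95 = 48.0454 atm
vdW: P = nRT/(V − nb) − a n²/V² = 141.734/2.82420 − 47.9740/8.70250 = 50.1855 − 5.51267 = 44.6728 atm
% deviation = (44.6728 − 48.0454)/48.0454 × 100% = -7.02%

-7.02 %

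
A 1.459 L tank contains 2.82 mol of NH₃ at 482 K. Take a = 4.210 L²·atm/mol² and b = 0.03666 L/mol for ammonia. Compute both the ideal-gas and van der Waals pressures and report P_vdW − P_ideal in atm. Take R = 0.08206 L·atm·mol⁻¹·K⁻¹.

ΔP ≈ -9.898 atm

Ideal: P_ideal = nRT/V = (2.82)(0.08206)(482)/1.459 = 76.4491 atm
vdW: P = nRT/(V − nb) − a n²/V² = 111.539/1.35562 − 33.4796/2.12868 = 82.2790 − 15.7279 = 66.5511 atm
ΔP = 66.5511 − 76.4491 = -9.898 atm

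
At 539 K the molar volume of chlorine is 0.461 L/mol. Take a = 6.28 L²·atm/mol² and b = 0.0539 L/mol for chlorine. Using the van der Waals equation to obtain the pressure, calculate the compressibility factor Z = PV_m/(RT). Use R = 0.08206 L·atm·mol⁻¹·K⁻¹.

Z ≈ 0.8244

P = RT/(V_m − b) − a/V_m² = (0.08206)(539)/(0.461 − 0.0539) − 6.28/(0.461)²
  = 44.230/0.40710 − 29.550 = 108.65 − 29.550 = 79.10 atm
Z = PV_m/(RT) = (79.10)(0.461)/((0.08206)(539)) = 36.465/44.230 = 0.8244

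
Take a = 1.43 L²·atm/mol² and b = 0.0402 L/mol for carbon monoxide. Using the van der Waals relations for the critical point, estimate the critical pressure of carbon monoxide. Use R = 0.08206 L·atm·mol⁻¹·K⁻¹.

For a van der Waals gas, P_c = a/(27b²).
P_c = 1.43/(27×(0.0402)²) = 1.43/0.043633 = 32.77 atm

P_c ≈ 32.77 atm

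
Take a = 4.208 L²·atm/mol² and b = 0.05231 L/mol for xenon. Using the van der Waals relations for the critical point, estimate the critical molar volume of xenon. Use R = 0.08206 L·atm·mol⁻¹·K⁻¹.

V_m,c ≈ 0.1569 L/mol

For a van der Waals gas, V_m,c = 3b.
V_m,c = 3×0.05231 = 0.1569 L/mol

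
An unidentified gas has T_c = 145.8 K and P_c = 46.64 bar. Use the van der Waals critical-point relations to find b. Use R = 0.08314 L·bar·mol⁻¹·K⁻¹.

From T_c = 8a/(27Rb) and P_c = a/(27b²): b = R T_c/(8 P_c).
b = (0.08314)(145.8)/(8×46.64) = 12.122/373.12 = 0.03249 L/mol

b ≈ 0.03249 L/mol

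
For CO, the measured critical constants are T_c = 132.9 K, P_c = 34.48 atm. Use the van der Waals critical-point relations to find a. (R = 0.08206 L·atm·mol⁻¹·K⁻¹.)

a ≈ 1.455 L²·atm/mol²

From T_c = 8a/(27Rb) and P_c = a/(27b²): a = 27 R² T_c²/(64 P_c).
a = 27×(0.08206)²×(132.9)²/(64×34.48) = 3211.3/2206.7 = 1.455 L²·atm/mol²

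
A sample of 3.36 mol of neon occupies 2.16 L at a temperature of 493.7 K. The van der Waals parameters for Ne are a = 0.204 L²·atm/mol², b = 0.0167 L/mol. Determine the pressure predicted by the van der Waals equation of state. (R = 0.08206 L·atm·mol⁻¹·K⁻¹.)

P = nRT/(V − nb) − a n²/V²
nRT/(V − nb) = (3.36)(0.08206)(493.7)/(2.16 − 3.36×0.0167) = 136.12/2.1039 = 64.699 atm
a n²/V² = (0.204)(3.36)²/(2.16)² = 0.49363 atm
P = 64.699 − 0.49363 = 64.21 atm

P ≈ 64.21 atm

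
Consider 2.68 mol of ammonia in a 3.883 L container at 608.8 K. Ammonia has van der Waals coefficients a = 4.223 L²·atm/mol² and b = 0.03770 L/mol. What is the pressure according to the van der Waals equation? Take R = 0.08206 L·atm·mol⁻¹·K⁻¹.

P ≈ 33.39 atm

P = nRT/(V − nb) − a n²/V²
nRT/(V − nb) = (2.68)(0.08206)(608.8)/(3.883 − 2.68×0.03770) = 133.89/3.7820 = 35.402 atm
a n²/V² = (4.223)(2.68)²/(3.883)² = 2.0117 atm
P = 35.402 − 2.0117 = 33.39 atm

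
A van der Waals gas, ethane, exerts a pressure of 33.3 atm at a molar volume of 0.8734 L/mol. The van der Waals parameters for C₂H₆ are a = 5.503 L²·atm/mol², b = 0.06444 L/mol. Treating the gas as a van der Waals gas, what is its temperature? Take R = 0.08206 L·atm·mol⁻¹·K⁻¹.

T ≈ 399.4 K

T = (P + a/V_m²)(V_m − b)/R
P + a/V_m² = 33.3 + 5.503/(0.8734)² = 40.514 atm
V_m − b = 0.8734 − 0.06444 = 0.80896 L/mol
T = (40.514)(0.80896)/0.08206 = 399.4 K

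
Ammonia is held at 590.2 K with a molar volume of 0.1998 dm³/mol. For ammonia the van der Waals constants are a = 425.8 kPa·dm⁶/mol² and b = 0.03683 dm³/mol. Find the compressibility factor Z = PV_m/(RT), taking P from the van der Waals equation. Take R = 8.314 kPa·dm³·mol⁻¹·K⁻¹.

P = RT/(V_m − b) − a/V_m² = (8.314)(590.2)/(0.1998 − 0.03683) − 425.8/(0.1998)²
  = 4906.9/0.16297 − 10666 = 30109 − 10666 = 19443 kPa
Z = PV_m/(RT) = (19443)(0.1998)/((8.314)(590.2)) = 3884.7/4906.9 = 0.7917

Z ≈ 0.7917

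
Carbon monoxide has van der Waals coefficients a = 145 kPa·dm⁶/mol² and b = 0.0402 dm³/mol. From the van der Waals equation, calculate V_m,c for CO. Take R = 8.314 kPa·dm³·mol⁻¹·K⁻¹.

V_m,c ≈ 0.1206 dm³/mol

For a van der Waals gas, V_m,c = 3b.
V_m,c = 3×0.0402 = 0.1206 dm³/mol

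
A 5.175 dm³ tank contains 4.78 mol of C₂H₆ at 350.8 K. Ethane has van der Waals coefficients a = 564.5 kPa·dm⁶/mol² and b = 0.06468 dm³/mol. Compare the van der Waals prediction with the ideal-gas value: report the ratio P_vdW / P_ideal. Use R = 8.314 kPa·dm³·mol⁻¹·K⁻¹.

Ideal: P_ideal = nRT/V = (4.78)(8.314)(350.8)/5.175 = 2693.94 kPa
vdW: P = nRT/(V − nb) − a n²/V² = 13941.1/4.86583 − 12897.9/26.7806 = 2865.10 − 481.614 = 2383.49 kPa
Ratio = 2383.49/2693.94 = 0.8848

P_vdW / P_ideal ≈ 0.8848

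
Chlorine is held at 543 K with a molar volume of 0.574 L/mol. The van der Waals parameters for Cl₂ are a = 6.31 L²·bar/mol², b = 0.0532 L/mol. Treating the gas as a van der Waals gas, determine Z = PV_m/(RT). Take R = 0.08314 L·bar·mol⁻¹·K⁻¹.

Z ≈ 0.8586

P = RT/(V_m − b) − a/V_m² = (0.08314)(543)/(0.574 − 0.0532) − 6.31/(0.574)²
  = 45.145/0.52080 − 19.152 = 86.684 − 19.152 = 67.532 bar
Z = PV_m/(RT) = (67.532)(0.574)/((0.08314)(543)) = 38.763/45.145 = 0.8586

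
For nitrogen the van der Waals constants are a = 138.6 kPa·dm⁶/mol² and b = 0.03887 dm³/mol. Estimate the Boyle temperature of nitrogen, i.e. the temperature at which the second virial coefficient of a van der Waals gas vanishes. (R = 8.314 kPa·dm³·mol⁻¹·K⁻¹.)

T_B ≈ 428.9 K

For a van der Waals gas the second virial coefficient B₂ = b − a/(RT) vanishes at T_B = a/(Rb).
T_B = 138.6/(8.314×0.03887) = 138.6/0.32317 = 428.9 K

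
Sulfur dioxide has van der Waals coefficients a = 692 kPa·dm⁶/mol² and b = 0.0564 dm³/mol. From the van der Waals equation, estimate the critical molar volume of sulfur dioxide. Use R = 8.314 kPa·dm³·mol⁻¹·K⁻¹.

V_m,c ≈ 0.1692 dm³/mol

For a van der Waals gas, V_m,c = 3b.
V_m,c = 3×0.0564 = 0.1692 dm³/mol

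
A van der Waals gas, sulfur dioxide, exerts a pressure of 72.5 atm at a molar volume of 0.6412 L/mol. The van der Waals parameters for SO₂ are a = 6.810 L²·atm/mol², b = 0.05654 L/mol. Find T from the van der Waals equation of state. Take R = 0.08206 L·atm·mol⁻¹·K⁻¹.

T ≈ 634.6 K

T = (P + a/V_m²)(V_m − b)/R
P + a/V_m² = 72.5 + 6.810/(0.6412)² = 89.064 atm
V_m − b = 0.6412 − 0.05654 = 0.58466 L/mol
T = (89.064)(0.58466)/0.08206 = 634.6 K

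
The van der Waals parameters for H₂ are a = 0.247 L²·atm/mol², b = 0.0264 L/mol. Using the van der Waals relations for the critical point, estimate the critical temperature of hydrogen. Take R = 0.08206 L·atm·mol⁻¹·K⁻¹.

T_c ≈ 33.78 K

For a van der Waals gas, T_c = 8a/(27Rb).
T_c = 8×0.247/(27×0.08206×0.0264) = 1.9760/0.058492 = 33.78 K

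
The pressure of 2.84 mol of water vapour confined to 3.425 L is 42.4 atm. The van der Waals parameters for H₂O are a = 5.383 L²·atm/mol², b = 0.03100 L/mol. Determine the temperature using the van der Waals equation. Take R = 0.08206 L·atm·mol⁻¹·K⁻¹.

T = (P + a n²/V²)(V − nb)/(nR)
P + a n²/V² = 42.4 + (5.383)(2.84)²/(3.425)² = 46.101 atm
V − nb = 3.425 − (2.84)(0.03100) = 3.3370 L
T = (46.101)(3.3370)/((2.84)(0.08206)) = 660.1 K

T ≈ 660.1 K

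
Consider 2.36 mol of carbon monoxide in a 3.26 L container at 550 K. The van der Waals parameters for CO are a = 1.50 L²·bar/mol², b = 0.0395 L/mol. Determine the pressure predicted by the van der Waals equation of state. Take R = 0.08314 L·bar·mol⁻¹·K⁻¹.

P = nRT/(V − nb) − a n²/V²
nRT/(V − nb) = (2.36)(0.08314)(550)/(3.26 − 2.36×0.0395) = 107.92/3.1668 = 34.079 bar
a n²/V² = (1.50)(2.36)²/(3.26)² = 0.78610 bar
P = 34.079 − 0.78610 = 33.29 bar

P ≈ 33.29 bar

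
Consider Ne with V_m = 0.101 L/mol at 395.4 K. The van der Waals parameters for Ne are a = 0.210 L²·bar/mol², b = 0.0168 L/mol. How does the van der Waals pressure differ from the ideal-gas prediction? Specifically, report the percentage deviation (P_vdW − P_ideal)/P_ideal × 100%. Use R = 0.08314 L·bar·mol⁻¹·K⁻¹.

Ideal: P_ideal = RT/V_m = (0.08314)(395.4)/0.101 = 325.481 bar
vdW: P = RT/(V_m − b) − a/V_m² = 32.8736/0.0842000 − 0.210/0.0102010 = 390.423 − 20.5862 = 369.837 bar
% deviation = (369.837 − 325.481)/325.481 × 100% = 13.63%

13.63 %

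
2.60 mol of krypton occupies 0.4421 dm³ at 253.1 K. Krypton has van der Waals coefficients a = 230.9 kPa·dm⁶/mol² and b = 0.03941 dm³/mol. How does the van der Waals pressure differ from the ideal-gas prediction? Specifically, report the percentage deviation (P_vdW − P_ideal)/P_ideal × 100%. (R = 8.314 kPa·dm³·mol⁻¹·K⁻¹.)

-34.36 %

Ideal: P_ideal = nRT/V = (2.60)(8.314)(253.1)/0.4421 = 12375.3 kPa
vdW: P = nRT/(V − nb) − a n²/V² = 5471.11/0.339634 − 1560.88/0.195452 = 16108.8 − 7986.00 = 8122.8 kPa
% deviation = (8122.8 − 12375.3)/12375.3 × 100% = -34.36%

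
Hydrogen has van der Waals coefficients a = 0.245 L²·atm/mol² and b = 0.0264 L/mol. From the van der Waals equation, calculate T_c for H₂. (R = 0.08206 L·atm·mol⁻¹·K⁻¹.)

T_c ≈ 33.51 K

For a van der Waals gas, T_c = 8a/(27Rb).
T_c = 8×0.245/(27×0.08206×0.0264) = 1.9600/0.058492 = 33.51 K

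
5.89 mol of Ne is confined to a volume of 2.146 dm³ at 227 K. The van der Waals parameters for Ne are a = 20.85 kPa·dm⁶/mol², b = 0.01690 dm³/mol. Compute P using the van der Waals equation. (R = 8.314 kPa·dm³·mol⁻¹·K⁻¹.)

P ≈ 5275 kPa

P = nRT/(V − nb) − a n²/V²
nRT/(V − nb) = (5.89)(8.314)(227)/(2.146 − 5.89×0.01690) = 11116/2.0465 = 5431.7 kPa
a n²/V² = (20.85)(5.89)²/(2.146)² = 157.06 kPa
P = 5431.7 − 157.06 = 5275 kPa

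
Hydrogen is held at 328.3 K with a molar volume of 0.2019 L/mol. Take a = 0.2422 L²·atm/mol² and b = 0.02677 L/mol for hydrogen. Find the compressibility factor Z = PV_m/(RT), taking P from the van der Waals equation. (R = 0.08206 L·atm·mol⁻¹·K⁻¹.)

Z ≈ 1.108

P = RT/(V_m − b) − a/V_m² = (0.08206)(328.3)/(0.2019 − 0.02677) − 0.2422/(0.2019)²
  = 26.940/0.17513 − 5.9416 = 153.83 − 5.9416 = 147.89 atm
Z = PV_m/(RT) = (147.89)(0.2019)/((0.08206)(328.3)) = 29.859/26.940 = 1.108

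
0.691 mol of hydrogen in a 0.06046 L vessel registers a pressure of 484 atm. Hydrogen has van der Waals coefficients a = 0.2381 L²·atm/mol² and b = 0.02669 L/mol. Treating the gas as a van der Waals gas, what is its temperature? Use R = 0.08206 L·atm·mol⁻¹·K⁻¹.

T ≈ 381.7 K

T = (P + a n²/V²)(V − nb)/(nR)
P + a n²/V² = 484 + (0.2381)(0.691)²/(0.06046)² = 515.10 atm
V − nb = 0.06046 − (0.691)(0.02669) = 0.042017 L
T = (515.10)(0.042017)/((0.691)(0.08206)) = 381.7 K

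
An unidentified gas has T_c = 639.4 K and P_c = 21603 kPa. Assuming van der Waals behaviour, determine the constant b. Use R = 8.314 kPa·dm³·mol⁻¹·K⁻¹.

b ≈ 0.03076 dm³/mol

From T_c = 8a/(27Rb) and P_c = a/(27b²): b = R T_c/(8 P_c).
b = (8.314)(639.4)/(8×21603) = 5316.0/172824 = 0.03076 dm³/mol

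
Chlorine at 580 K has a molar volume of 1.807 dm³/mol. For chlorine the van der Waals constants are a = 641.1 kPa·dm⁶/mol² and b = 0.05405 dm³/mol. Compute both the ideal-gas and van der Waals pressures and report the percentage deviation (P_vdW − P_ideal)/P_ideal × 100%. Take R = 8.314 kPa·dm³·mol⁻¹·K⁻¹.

Ideal: P_ideal = RT/V_m = (8.314)(580)/1.807 = 2668.58 kPa
vdW: P = RT/(V_m − b) − a/V_m² = 4822.12/1.75295 − 641.1/3.26525 = 2750.86 − 196.340 = 2554.52 kPa
% deviation = (2554.52 − 2668.58)/2668.58 × 100% = -4.27%

-4.27 %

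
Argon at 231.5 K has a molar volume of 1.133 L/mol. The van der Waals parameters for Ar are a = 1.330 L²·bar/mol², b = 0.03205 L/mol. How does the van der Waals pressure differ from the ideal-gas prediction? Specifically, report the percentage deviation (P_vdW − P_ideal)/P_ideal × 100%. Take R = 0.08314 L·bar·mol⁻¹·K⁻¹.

Ideal: P_ideal = RT/V_m = (0.08314)(231.5)/1.133 = 16.9876 bar
vdW: P = RT/(V_m − b) − a/V_m² = 19.2469/1.10095 − 1.330/1.28369 = 17.4821 − 1.03608 = 16.4460 bar
% deviation = (16.4460 − 16.9876)/16.9876 × 100% = -3.19%

-3.19 %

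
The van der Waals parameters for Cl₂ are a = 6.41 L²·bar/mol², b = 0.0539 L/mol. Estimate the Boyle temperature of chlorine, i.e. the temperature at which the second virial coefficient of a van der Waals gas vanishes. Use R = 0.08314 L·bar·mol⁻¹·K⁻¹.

For a van der Waals gas the second virial coefficient B₂ = b − a/(RT) vanishes at T_B = a/(Rb).
T_B = 6.41/(0.08314×0.0539) = 6.41/0.0044812 = 1430 K

T_B ≈ 1430 K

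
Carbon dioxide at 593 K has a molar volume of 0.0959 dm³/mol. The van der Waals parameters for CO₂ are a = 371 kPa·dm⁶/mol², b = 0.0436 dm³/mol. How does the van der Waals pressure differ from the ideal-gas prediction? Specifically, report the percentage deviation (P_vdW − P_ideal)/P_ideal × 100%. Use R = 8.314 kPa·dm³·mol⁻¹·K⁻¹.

Ideal: P_ideal = RT/V_m = (8.314)(593)/0.0959 = 51409.8 kPa
vdW: P = RT/(V_m − b) − a/V_m² = 4930.20/0.0523000 − 371/0.00919681 = 94267.7 − 40340.1 = 53927.6 kPa
% deviation = (53927.6 − 51409.8)/51409.8 × 100% = 4.90%

4.90 %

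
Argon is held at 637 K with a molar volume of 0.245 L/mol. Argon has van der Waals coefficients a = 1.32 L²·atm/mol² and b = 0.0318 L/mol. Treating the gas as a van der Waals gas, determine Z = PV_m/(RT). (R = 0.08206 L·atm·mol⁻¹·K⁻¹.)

Z ≈ 1.046

P = RT/(V_m − b) − a/V_m² = (0.08206)(637)/(0.245 − 0.0318) − 1.32/(0.245)²
  = 52.272/0.21320 − 21.991 = 245.18 − 21.991 = 223.19 atm
Z = PV_m/(RT) = (223.19)(0.245)/((0.08206)(637)) = 54.682/52.272 = 1.046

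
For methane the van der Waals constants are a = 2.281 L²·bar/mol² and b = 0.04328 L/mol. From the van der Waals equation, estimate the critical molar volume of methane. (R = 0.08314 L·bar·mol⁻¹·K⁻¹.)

For a van der Waals gas, V_m,c = 3b.
V_m,c = 3×0.04328 = 0.1298 L/mol

V_m,c ≈ 0.1298 L/mol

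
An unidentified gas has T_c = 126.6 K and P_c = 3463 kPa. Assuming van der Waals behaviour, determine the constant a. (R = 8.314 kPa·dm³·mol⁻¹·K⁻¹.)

a ≈ 135.0 kPa·dm⁶/mol²

From T_c = 8a/(27Rb) and P_c = a/(27b²): a = 27 R² T_c²/(64 P_c).
a = 27×(8.314)²×(126.6)²/(64×3463) = 29912397/221632 = 135.0 kPa·dm⁶/mol²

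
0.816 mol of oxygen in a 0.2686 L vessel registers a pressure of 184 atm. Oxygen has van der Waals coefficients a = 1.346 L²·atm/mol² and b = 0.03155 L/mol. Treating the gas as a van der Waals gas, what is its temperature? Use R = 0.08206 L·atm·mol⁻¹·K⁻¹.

T = (P + a n²/V²)(V − nb)/(nR)
P + a n²/V² = 184 + (1.346)(0.816)²/(0.2686)² = 196.42 atm
V − nb = 0.2686 − (0.816)(0.03155) = 0.24286 L
T = (196.42)(0.24286)/((0.816)(0.08206)) = 712.4 K

T ≈ 712.4 K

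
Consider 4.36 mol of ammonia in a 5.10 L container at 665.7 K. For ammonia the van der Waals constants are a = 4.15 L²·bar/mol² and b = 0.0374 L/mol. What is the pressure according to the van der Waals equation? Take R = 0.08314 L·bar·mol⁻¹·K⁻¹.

P ≈ 45.85 bar

P = nRT/(V − nb) − a n²/V²
nRT/(V − nb) = (4.36)(0.08314)(665.7)/(5.10 − 4.36×0.0374) = 241.31/4.9369 = 48.879 bar
a n²/V² = (4.15)(4.36)²/(5.10)² = 3.0331 bar
P = 48.879 − 3.0331 = 45.85 bar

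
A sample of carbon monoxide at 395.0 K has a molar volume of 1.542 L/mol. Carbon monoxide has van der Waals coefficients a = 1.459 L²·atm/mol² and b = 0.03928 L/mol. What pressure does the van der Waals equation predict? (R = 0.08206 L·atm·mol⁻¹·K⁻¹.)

P ≈ 20.96 atm

P = RT/(V_m − b) − a/V_m²
RT/(V_m − b) = (0.08206)(395.0)/(1.542 − 0.03928) = 32.414/1.5027 = 21.571 atm
a/V_m² = 1.459/(1.542)² = 0.61360 atm
P = 21.571 − 0.61360 = 20.96 atm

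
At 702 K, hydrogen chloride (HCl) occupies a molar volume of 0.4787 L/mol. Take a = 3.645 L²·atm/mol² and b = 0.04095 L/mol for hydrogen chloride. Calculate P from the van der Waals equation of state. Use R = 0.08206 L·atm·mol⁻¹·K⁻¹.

P ≈ 115.7 atm

P = RT/(V_m − b) − a/V_m²
RT/(V_m − b) = (0.08206)(702)/(0.4787 − 0.04095) = 57.606/0.43775 = 131.60 atm
a/V_m² = 3.645/(0.4787)² = 15.906 atm
P = 131.60 − 15.906 = 115.7 atm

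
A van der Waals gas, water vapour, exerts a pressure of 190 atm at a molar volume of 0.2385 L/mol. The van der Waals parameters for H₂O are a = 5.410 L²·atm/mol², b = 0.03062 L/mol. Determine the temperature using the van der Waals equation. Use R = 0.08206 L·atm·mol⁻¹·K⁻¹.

T ≈ 722.3 K

T = (P + a/V_m²)(V_m − b)/R
P + a/V_m² = 190 + 5.410/(0.2385)² = 285.11 atm
V_m − b = 0.2385 − 0.03062 = 0.20788 L/mol
T = (285.11)(0.20788)/0.08206 = 722.3 K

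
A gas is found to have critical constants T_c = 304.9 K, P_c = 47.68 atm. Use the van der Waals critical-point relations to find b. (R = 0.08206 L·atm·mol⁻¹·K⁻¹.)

From T_c = 8a/(27Rb) and P_c = a/(27b²): b = R T_c/(8 P_c).
b = (0.08206)(304.9)/(8×47.68) = 25.020/381.44 = 0.06559 L/mol

b ≈ 0.06559 L/mol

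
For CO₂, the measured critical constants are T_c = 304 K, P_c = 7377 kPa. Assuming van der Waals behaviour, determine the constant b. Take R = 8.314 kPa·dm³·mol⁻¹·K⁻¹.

b ≈ 0.04283 dm³/mol

From T_c = 8a/(27Rb) and P_c = a/(27b²): b = R T_c/(8 P_c).
b = (8.314)(304)/(8×7377) = 2527.5/59016 = 0.04283 dm³/mol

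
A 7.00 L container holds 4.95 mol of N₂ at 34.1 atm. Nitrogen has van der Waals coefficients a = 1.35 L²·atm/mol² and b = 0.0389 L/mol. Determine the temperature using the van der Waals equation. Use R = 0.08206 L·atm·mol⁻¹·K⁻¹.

T = (P + a n²/V²)(V − nb)/(nR)
P + a n²/V² = 34.1 + (1.35)(4.95)²/(7.00)² = 34.775 atm
V − nb = 7.00 − (4.95)(0.0389) = 6.8074 L
T = (34.775)(6.8074)/((4.95)(0.08206)) = 582.8 K

T ≈ 582.8 K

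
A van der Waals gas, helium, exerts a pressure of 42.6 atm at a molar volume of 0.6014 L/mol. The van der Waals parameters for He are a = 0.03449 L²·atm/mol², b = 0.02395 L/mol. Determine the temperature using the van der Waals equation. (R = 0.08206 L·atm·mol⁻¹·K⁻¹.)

T = (P + a/V_m²)(V_m − b)/R
P + a/V_m² = 42.6 + 0.03449/(0.6014)² = 42.695 atm
V_m − b = 0.6014 − 0.02395 = 0.57745 L/mol
T = (42.695)(0.57745)/0.08206 = 300.4 K

T ≈ 300.4 K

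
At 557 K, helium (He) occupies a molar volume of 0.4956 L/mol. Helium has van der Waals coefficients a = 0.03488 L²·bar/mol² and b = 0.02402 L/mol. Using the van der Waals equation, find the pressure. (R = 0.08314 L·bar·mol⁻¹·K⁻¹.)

P = RT/(V_m − b) − a/V_m²
RT/(V_m − b) = (0.08314)(557)/(0.4956 − 0.02402) = 46.309/0.47158 = 98.200 bar
a/V_m² = 0.03488/(0.4956)² = 0.14201 bar
P = 98.200 − 0.14201 = 98.06 bar

P ≈ 98.06 bar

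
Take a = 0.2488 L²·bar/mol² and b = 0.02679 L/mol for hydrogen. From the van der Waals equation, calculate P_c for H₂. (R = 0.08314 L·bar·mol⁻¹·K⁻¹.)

For a van der Waals gas, P_c = a/(27b²).
P_c = 0.2488/(27×(0.02679)²) = 0.2488/0.019378 = 12.84 bar

P_c ≈ 12.84 bar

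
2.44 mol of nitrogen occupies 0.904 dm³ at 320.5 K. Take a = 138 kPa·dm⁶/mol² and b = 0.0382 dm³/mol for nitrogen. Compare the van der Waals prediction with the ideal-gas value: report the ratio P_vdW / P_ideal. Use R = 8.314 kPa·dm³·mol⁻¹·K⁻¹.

P_vdW / P_ideal ≈ 0.9752

Ideal: P_ideal = nRT/V = (2.44)(8.314)(320.5)/0.904 = 7192.16 kPa
vdW: P = nRT/(V − nb) − a n²/V² = 6501.71/0.810792 − 821.597/0.817216 = 8018.96 − 1005.36 = 7013.60 kPa
Ratio = 7013.60/7192.16 = 0.9752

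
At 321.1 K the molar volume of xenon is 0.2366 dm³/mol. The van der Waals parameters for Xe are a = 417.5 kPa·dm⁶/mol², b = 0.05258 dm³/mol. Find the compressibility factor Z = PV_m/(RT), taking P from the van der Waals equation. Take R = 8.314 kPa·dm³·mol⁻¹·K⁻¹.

Z ≈ 0.6247

P = RT/(V_m − b) − a/V_m² = (8.314)(321.1)/(0.2366 − 0.05258) − 417.5/(0.2366)²
  = 2669.6/0.18402 − 7458.1 = 14507 − 7458.1 = 7049 kPa
Z = PV_m/(RT) = (7049)(0.2366)/((8.314)(321.1)) = 1667.8/2669.6 = 0.6247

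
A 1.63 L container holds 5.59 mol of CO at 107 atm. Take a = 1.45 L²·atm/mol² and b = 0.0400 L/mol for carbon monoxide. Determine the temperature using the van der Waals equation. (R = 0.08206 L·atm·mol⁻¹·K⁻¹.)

T ≈ 380.3 K

T = (P + a n²/V²)(V − nb)/(nR)
P + a n²/V² = 107 + (1.45)(5.59)²/(1.63)² = 124.05 atm
V − nb = 1.63 − (5.59)(0.0400) = 1.4064 L
T = (124.05)(1.4064)/((5.59)(0.08206)) = 380.3 K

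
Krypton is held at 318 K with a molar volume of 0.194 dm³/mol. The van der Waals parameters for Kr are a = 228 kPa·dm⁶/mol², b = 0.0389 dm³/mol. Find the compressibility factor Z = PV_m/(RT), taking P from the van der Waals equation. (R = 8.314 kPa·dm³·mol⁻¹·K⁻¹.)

P = RT/(V_m − b) − a/V_m² = (8.314)(318)/(0.194 − 0.0389) − 228/(0.194)²
  = 2643.9/0.15510 − 6058.0 = 17046 − 6058.0 = 10988 kPa
Z = PV_m/(RT) = (10988)(0.194)/((8.314)(318)) = 2131.7/2643.9 = 0.8063

Z ≈ 0.8063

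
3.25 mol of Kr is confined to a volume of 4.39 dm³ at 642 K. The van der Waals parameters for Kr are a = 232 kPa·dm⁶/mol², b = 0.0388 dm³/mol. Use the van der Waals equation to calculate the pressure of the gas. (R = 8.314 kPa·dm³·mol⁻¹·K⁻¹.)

P ≈ 3941 kPa

P = nRT/(V − nb) − a n²/V²
nRT/(V − nb) = (3.25)(8.314)(642)/(4.39 − 3.25×0.0388) = 17347/4.2639 = 4068.3 kPa
a n²/V² = (232)(3.25)²/(4.39)² = 127.15 kPa
P = 4068.3 − 127.15 = 3941 kPa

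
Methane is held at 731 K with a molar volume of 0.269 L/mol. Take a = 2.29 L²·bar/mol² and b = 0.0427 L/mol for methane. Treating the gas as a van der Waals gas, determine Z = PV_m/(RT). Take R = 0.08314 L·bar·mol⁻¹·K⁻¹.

Z ≈ 1.049

P = RT/(V_m − b) − a/V_m² = (0.08314)(731)/(0.269 − 0.0427) − 2.29/(0.269)²
  = 60.775/0.22630 − 31.647 = 268.56 − 31.647 = 236.91 bar
Z = PV_m/(RT) = (236.91)(0.269)/((0.08314)(731)) = 63.729/60.775 = 1.049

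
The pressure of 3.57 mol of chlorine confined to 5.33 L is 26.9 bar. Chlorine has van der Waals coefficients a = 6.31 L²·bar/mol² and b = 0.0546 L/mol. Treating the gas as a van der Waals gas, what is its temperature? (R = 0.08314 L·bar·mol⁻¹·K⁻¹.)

T = (P + a n²/V²)(V − nb)/(nR)
P + a n²/V² = 26.9 + (6.31)(3.57)²/(5.33)² = 29.731 bar
V − nb = 5.33 − (3.57)(0.0546) = 5.1351 L
T = (29.731)(5.1351)/((3.57)(0.08314)) = 514.4 K

T ≈ 514.4 K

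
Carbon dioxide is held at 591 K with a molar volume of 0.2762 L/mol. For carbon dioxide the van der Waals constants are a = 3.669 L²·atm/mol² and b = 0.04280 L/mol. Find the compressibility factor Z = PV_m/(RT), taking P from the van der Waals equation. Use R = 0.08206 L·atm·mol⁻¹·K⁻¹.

P = RT/(V_m − b) − a/V_m² = (0.08206)(591)/(0.2762 − 0.04280) − 3.669/(0.2762)²
  = 48.497/0.23340 − 48.095 = 207.78 − 48.095 = 159.69 atm
Z = PV_m/(RT) = (159.69)(0.2762)/((0.08206)(591)) = 44.106/48.497 = 0.9095

Z ≈ 0.9095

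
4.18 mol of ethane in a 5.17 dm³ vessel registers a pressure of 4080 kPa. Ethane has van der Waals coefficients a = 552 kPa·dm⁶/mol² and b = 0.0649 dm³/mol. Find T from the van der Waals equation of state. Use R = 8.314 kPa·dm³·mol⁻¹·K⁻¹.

T = (P + a n²/V²)(V − nb)/(nR)
P + a n²/V² = 4080 + (552)(4.18)²/(5.17)² = 4440.8 kPa
V − nb = 5.17 − (4.18)(0.0649) = 4.8987 dm³
T = (4440.8)(4.8987)/((4.18)(8.314)) = 626.0 K

T ≈ 626.0 K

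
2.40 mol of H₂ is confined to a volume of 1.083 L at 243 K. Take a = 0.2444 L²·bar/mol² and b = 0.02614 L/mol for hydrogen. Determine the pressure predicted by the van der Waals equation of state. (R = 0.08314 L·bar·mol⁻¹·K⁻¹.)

P ≈ 46.32 bar

P = nRT/(V − nb) − a n²/V²
nRT/(V − nb) = (2.40)(0.08314)(243)/(1.083 − 2.40×0.02614) = 48.487/1.0203 = 47.522 bar
a n²/V² = (0.2444)(2.40)²/(1.083)² = 1.2002 bar
P = 47.522 − 1.2002 = 46.32 bar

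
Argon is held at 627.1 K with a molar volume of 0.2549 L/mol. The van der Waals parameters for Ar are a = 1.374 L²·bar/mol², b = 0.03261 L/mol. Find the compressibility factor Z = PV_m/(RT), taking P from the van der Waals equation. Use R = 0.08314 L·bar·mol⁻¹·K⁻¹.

P = RT/(V_m − b) − a/V_m² = (0.08314)(627.1)/(0.2549 − 0.03261) − 1.374/(0.2549)²
  = 52.137/0.22229 − 21.147 = 234.54 − 21.147 = 213.39 bar
Z = PV_m/(RT) = (213.39)(0.2549)/((0.08314)(627.1)) = 54.393/52.137 = 1.043

Z ≈ 1.043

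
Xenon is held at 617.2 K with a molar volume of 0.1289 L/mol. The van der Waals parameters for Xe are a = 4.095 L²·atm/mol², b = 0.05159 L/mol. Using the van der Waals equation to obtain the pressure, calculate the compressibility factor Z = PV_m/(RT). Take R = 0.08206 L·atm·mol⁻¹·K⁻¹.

Z ≈ 1.040

P = RT/(V_m − b) − a/V_m² = (0.08206)(617.2)/(0.1289 − 0.05159) − 4.095/(0.1289)²
  = 50.647/0.077310 − 246.46 = 655.12 − 246.46 = 408.66 atm
Z = PV_m/(RT) = (408.66)(0.1289)/((0.08206)(617.2)) = 52.676/50.647 = 1.040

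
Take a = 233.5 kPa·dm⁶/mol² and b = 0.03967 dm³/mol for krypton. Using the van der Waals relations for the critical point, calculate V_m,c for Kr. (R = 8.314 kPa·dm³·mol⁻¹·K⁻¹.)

V_m,c ≈ 0.1190 dm³/mol

For a van der Waals gas, V_m,c = 3b.
V_m,c = 3×0.03967 = 0.1190 dm³/mol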